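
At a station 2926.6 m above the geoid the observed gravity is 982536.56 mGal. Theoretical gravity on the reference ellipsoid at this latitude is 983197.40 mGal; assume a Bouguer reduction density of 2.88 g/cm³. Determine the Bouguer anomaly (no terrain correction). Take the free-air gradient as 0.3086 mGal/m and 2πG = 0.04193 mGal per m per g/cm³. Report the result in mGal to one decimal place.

-111.1

Free-air correction = 0.3086 × 2926.6 = 903.15 mGal
Free-air anomaly = 982536.56 − 983197.40 + (903.15) = 242.31 mGal
Bouguer slab correction = 0.04193 × 2.88 × 2926.6 = 353.41 mGal
Simple Bouguer anomaly = 242.31 − (353.41) = -111.10 mGal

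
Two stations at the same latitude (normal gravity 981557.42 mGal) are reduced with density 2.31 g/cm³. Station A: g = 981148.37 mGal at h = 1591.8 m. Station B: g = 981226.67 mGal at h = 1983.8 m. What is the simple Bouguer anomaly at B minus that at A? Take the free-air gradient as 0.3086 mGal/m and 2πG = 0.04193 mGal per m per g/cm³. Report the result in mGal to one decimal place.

Δg_SB(A) = 981148.37 − 981557.42 + 0.3086×1591.8 − 0.04193×2.31×1591.8 = -72.00 mGal
Δg_SB(B) = 981226.67 − 981557.42 + 0.3086×1983.8 − 0.04193×2.31×1983.8 = 89.30 mGal
Difference = 89.30 − (-72.00) = 161.30 mGal

161.3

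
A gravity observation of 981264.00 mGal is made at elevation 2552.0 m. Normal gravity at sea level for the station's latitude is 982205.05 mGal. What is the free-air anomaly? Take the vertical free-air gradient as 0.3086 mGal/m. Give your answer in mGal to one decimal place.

-153.5

Free-air correction = 0.3086 × 2552.0 = 787.55 mGal
Free-air anomaly = 981264.00 − 982205.05 + (787.55) = -153.50 mGal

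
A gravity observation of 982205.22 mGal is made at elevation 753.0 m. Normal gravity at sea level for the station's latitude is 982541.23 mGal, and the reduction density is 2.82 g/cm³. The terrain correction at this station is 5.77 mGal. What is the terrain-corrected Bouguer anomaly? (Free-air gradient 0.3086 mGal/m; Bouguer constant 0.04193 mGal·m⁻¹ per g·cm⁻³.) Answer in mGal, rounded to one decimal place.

-186.9

Free-air correction = 0.3086 × 753.0 = 232.38 mGal
Free-air anomaly = 982205.22 − 982541.23 + (232.38) = -103.63 mGal
Bouguer slab correction = 0.04193 × 2.82 × 753.0 = 89.04 mGal
Simple Bouguer anomaly = -103.63 − (89.04) = -192.67 mGal
Complete Bouguer anomaly = -192.67 + 5.77 = -186.90 mGal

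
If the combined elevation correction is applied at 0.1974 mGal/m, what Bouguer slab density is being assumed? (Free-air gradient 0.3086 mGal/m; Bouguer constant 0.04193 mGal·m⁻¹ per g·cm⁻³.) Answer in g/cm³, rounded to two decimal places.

0.1974 = 0.3086 − 0.04193 × ρ
ρ = (0.3086 − 0.1974) / 0.04193 = 2.65 g/cm³

2.65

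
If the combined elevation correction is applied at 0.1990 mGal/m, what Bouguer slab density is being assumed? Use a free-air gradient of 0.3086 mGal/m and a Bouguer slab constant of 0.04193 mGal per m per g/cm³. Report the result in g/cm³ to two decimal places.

0.1990 = 0.3086 − 0.04193 × ρ
ρ = (0.3086 − 0.1990) / 0.04193 = 2.61 g/cm³

2.61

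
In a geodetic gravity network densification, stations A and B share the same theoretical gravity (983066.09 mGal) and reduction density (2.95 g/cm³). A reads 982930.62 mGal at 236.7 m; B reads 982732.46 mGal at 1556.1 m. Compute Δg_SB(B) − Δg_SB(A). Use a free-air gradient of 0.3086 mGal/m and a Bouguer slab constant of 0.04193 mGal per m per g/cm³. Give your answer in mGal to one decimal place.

Δg_SB(A) = 982930.62 − 983066.09 + 0.3086×236.7 − 0.04193×2.95×236.7 = -91.70 mGal
Δg_SB(B) = 982732.46 − 983066.09 + 0.3086×1556.1 − 0.04193×2.95×1556.1 = -45.90 mGal
Difference = -45.90 − (-91.70) = 45.80 mGal

45.8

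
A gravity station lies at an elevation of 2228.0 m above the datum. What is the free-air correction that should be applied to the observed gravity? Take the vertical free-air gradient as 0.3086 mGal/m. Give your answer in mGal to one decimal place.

Free-air correction = 0.3086 × 2228.0 = 687.6 mGal

687.6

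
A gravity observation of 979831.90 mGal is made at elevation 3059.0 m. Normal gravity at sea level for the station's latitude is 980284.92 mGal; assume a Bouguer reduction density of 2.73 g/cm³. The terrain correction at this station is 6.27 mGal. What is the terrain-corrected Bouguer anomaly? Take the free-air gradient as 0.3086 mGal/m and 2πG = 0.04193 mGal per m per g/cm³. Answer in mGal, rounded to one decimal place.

Free-air correction = 0.3086 × 3059.0 = 944.01 mGal
Free-air anomaly = 979831.90 − 980284.92 + (944.01) = 490.99 mGal
Bouguer slab correction = 0.04193 × 2.73 × 3059.0 = 350.16 mGal
Simple Bouguer anomaly = 490.99 − (350.16) = 140.83 mGal
Complete Bouguer anomaly = 140.83 + 6.27 = 147.10 mGal

147.1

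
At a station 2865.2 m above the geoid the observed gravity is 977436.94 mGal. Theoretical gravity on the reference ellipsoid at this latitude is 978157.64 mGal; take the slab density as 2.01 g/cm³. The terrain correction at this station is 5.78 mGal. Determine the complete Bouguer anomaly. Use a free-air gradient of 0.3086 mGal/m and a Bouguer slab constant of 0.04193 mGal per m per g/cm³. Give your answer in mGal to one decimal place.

Free-air correction = 0.3086 × 2865.2 = 884.20 mGal
Free-air anomaly = 977436.94 − 978157.64 + (884.20) = 163.50 mGal
Bouguer slab correction = 0.04193 × 2.01 × 2865.2 = 241.48 mGal
Simple Bouguer anomaly = 163.50 − (241.48) = -77.98 mGal
Complete Bouguer anomaly = -77.98 + 5.78 = -72.20 mGal

-72.2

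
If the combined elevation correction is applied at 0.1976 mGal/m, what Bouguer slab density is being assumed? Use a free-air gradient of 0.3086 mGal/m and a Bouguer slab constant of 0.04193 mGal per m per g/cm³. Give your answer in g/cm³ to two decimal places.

0.1976 = 0.3086 − 0.04193 × ρ
ρ = (0.3086 − 0.1976) / 0.04193 = 2.65 g/cm³

2.65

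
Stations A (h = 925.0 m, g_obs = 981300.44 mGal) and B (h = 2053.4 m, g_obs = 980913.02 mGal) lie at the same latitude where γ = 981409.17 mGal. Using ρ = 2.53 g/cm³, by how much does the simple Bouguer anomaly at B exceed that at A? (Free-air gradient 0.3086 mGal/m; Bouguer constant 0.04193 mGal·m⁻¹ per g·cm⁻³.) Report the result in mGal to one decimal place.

-158.9

Δg_SB(A) = 981300.44 − 981409.17 + 0.3086×925.0 − 0.04193×2.53×925.0 = 78.60 mGal
Δg_SB(B) = 980913.02 − 981409.17 + 0.3086×2053.4 − 0.04193×2.53×2053.4 = -80.30 mGal
Difference = -80.30 − (78.60) = -158.90 mGal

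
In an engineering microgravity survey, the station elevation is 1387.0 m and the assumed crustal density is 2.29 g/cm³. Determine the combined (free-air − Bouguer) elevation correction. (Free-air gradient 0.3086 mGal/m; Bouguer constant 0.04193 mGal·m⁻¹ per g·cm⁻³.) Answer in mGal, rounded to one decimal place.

Combined gradient = 0.3086 − 0.04193 × 2.29 = 0.2125803 mGal/m
Combined elevation correction = 0.2125803 × 1387.0 = 294.8 mGal

294.8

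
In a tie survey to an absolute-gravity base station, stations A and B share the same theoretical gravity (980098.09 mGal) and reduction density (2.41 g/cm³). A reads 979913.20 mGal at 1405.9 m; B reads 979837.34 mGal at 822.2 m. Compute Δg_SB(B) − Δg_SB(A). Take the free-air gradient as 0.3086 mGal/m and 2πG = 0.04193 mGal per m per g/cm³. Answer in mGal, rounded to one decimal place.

Δg_SB(A) = 979913.20 − 980098.09 + 0.3086×1405.9 − 0.04193×2.41×1405.9 = 106.90 mGal
Δg_SB(B) = 979837.34 − 980098.09 + 0.3086×822.2 − 0.04193×2.41×822.2 = -90.10 mGal
Difference = -90.10 − (106.90) = -197.00 mGal

-197.0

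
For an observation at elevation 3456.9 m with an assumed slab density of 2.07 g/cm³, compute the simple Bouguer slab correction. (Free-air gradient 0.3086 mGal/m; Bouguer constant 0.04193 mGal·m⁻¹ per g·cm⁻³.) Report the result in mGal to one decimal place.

Bouguer slab correction = 0.04193 × 2.07 × 3456.9 = 300.0 mGal

300.0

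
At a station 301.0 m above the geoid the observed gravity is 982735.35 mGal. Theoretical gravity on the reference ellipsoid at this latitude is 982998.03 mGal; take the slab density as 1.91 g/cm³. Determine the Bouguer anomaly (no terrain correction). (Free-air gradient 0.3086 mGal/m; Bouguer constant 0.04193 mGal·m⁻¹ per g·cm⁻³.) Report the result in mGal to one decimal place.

-193.9

Free-air correction = 0.3086 × 301.0 = 92.89 mGal
Free-air anomaly = 982735.35 − 982998.03 + (92.89) = -169.79 mGal
Bouguer slab correction = 0.04193 × 1.91 × 301.0 = 24.11 mGal
Simple Bouguer anomaly = -169.79 − (24.11) = -193.90 mGal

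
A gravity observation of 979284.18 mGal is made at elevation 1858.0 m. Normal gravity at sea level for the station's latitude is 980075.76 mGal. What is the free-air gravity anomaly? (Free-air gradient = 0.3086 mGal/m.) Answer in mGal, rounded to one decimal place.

Free-air correction = 0.3086 × 1858.0 = 573.38 mGal
Free-air anomaly = 979284.18 − 980075.76 + (573.38) = -218.20 mGal

-218.2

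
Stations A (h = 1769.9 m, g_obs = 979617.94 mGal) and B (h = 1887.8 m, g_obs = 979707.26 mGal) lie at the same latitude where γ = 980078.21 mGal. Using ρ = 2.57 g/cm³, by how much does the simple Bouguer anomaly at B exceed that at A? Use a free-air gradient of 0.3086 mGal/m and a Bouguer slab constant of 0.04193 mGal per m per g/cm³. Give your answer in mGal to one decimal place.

Δg_SB(A) = 979617.94 − 980078.21 + 0.3086×1769.9 − 0.04193×2.57×1769.9 = -104.80 mGal
Δg_SB(B) = 979707.26 − 980078.21 + 0.3086×1887.8 − 0.04193×2.57×1887.8 = 8.20 mGal
Difference = 8.20 − (-104.80) = 113.00 mGal

113.0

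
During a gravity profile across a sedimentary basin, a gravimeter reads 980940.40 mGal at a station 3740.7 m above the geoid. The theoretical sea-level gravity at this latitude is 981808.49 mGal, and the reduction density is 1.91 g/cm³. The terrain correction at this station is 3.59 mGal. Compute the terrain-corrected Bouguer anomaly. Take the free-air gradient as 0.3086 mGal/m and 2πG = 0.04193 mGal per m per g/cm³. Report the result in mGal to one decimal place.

-9.7

Free-air correction = 0.3086 × 3740.7 = 1154.38 mGal
Free-air anomaly = 980940.40 − 981808.49 + (1154.38) = 286.29 mGal
Bouguer slab correction = 0.04193 × 1.91 × 3740.7 = 299.58 mGal
Simple Bouguer anomaly = 286.29 − (299.58) = -13.29 mGal
Complete Bouguer anomaly = -13.29 + 3.59 = -9.70 mGal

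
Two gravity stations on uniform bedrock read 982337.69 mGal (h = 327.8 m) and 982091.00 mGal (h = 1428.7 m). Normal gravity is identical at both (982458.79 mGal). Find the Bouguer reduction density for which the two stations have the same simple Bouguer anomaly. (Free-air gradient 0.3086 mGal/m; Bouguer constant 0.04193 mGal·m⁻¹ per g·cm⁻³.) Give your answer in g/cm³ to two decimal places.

Δg_obs = 982091.00 − 982337.69 = -246.69 mGal over Δh = 1428.7 − 327.8 = 1100.9 m
Equal Bouguer anomalies ⇒ Δg_obs + (0.3086 − 0.04193ρ)·Δh = 0
0.3086 − 0.04193ρ = −Δg_obs/Δh = 0.22408
ρ = (0.3086 − 0.22408) / 0.04193 = 2.02 g/cm³

2.02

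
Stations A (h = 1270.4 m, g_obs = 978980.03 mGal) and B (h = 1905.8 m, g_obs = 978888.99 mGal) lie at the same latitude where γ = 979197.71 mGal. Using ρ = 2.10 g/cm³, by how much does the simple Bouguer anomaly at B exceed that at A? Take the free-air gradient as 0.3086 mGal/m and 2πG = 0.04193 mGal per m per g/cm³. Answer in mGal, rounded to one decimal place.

Δg_SB(A) = 978980.03 − 979197.71 + 0.3086×1270.4 − 0.04193×2.10×1270.4 = 62.50 mGal
Δg_SB(B) = 978888.99 − 979197.71 + 0.3086×1905.8 − 0.04193×2.10×1905.8 = 111.60 mGal
Difference = 111.60 − (62.50) = 49.10 mGal

49.1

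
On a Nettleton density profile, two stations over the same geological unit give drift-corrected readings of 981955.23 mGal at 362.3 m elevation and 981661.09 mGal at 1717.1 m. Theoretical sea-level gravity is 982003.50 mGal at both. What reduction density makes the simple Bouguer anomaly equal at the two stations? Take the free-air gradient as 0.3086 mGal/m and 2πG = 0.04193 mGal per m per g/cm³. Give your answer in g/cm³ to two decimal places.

2.18

Δg_obs = 981661.09 − 981955.23 = -294.14 mGal over Δh = 1717.1 − 362.3 = 1354.8 m
Equal Bouguer anomalies ⇒ Δg_obs + (0.3086 − 0.04193ρ)·Δh = 0
0.3086 − 0.04193ρ = −Δg_obs/Δh = 0.21711
ρ = (0.3086 − 0.21711) / 0.04193 = 2.18 g/cm³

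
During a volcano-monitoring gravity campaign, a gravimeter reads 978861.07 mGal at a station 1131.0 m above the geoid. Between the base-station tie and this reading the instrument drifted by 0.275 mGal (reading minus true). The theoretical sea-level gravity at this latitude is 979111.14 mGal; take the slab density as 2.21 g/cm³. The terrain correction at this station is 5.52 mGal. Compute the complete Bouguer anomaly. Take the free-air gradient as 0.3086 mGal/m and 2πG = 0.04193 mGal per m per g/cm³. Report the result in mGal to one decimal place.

-0.6

Drift-corrected reading = 978861.07 − (0.275) = 978860.795 mGal
Free-air correction = 0.3086 × 1131.0 = 349.03 mGal
Free-air anomaly = 978860.795 − 979111.14 + (349.03) = 98.685 mGal
Bouguer slab correction = 0.04193 × 2.21 × 1131.0 = 104.80 mGal
Simple Bouguer anomaly = 98.685 − (104.80) = -6.115 mGal
Complete Bouguer anomaly = -6.115 + 5.52 = -0.595 mGal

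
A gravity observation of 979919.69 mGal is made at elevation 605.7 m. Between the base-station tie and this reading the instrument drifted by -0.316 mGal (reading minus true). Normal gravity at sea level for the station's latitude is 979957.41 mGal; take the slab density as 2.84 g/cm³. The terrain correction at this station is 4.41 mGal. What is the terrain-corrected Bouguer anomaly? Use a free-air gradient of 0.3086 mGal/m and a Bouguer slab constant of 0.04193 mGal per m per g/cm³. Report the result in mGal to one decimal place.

81.8

Drift-corrected reading = 979919.69 − (-0.316) = 979920.006 mGal
Free-air correction = 0.3086 × 605.7 = 186.92 mGal
Free-air anomaly = 979920.006 − 979957.41 + (186.92) = 149.516 mGal
Bouguer slab correction = 0.04193 × 2.84 × 605.7 = 72.13 mGal
Simple Bouguer anomaly = 149.516 − (72.13) = 77.386 mGal
Complete Bouguer anomaly = 77.386 + 4.41 = 81.796 mGal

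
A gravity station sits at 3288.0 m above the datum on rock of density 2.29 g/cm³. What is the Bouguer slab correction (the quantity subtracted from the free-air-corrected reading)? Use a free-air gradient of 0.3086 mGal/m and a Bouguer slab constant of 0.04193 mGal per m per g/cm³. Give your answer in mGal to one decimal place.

Bouguer slab correction = 0.04193 × 2.29 × 3288.0 = 315.7 mGal

315.7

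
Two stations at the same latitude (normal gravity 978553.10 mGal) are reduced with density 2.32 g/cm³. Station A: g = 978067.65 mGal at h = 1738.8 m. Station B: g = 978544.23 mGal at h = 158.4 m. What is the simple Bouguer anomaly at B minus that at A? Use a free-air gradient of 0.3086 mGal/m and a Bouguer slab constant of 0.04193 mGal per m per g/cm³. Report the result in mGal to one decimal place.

Δg_SB(A) = 978067.65 − 978553.10 + 0.3086×1738.8 − 0.04193×2.32×1738.8 = -118.00 mGal
Δg_SB(B) = 978544.23 − 978553.10 + 0.3086×158.4 − 0.04193×2.32×158.4 = 24.60 mGal
Difference = 24.60 − (-118.00) = 142.60 mGal

142.6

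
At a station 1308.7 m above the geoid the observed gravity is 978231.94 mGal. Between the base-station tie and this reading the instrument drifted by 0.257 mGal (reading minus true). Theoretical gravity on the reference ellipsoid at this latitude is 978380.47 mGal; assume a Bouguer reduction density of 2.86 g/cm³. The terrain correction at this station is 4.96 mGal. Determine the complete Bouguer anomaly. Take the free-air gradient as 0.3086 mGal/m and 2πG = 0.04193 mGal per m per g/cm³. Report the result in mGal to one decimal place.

Drift-corrected reading = 978231.94 − (0.257) = 978231.683 mGal
Free-air correction = 0.3086 × 1308.7 = 403.86 mGal
Free-air anomaly = 978231.683 − 978380.47 + (403.86) = 255.073 mGal
Bouguer slab correction = 0.04193 × 2.86 × 1308.7 = 156.94 mGal
Simple Bouguer anomaly = 255.073 − (156.94) = 98.133 mGal
Complete Bouguer anomaly = 98.133 + 4.96 = 103.093 mGal

103.1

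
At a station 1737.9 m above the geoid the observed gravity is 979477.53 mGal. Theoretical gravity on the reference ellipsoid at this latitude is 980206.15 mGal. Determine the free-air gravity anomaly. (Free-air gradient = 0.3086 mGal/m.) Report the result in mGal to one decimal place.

-192.3

Free-air correction = 0.3086 × 1737.9 = 536.32 mGal
Free-air anomaly = 979477.53 − 980206.15 + (536.32) = -192.30 mGal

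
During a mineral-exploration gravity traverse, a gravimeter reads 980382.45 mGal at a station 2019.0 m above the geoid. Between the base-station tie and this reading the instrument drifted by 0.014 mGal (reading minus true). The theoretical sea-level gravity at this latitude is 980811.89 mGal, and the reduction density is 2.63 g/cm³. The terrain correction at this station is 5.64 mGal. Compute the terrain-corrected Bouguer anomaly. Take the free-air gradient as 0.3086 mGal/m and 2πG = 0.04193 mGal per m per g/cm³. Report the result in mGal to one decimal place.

-23.4

Drift-corrected reading = 980382.45 − (0.014) = 980382.436 mGal
Free-air correction = 0.3086 × 2019.0 = 623.06 mGal
Free-air anomaly = 980382.436 − 980811.89 + (623.06) = 193.606 mGal
Bouguer slab correction = 0.04193 × 2.63 × 2019.0 = 222.65 mGal
Simple Bouguer anomaly = 193.606 − (222.65) = -29.044 mGal
Complete Bouguer anomaly = -29.044 + 5.64 = -23.404 mGal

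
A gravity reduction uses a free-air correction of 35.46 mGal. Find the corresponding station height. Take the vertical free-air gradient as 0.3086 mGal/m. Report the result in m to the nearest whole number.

115

h = 35.46 / 0.3086 = 114.91 m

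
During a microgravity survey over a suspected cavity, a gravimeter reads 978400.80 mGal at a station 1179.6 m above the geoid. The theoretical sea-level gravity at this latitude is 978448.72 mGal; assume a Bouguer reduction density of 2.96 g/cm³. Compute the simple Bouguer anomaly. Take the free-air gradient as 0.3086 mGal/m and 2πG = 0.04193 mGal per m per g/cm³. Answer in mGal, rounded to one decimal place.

169.7

Free-air correction = 0.3086 × 1179.6 = 364.02 mGal
Free-air anomaly = 978400.80 − 978448.72 + (364.02) = 316.10 mGal
Bouguer slab correction = 0.04193 × 2.96 × 1179.6 = 146.40 mGal
Simple Bouguer anomaly = 316.10 − (146.40) = 169.70 mGal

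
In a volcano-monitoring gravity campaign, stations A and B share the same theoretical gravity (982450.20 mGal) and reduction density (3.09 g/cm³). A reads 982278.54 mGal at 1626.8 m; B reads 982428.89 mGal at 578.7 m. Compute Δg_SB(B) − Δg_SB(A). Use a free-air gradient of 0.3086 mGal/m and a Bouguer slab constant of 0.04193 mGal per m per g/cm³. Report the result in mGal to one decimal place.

-37.3

Δg_SB(A) = 982278.54 − 982450.20 + 0.3086×1626.8 − 0.04193×3.09×1626.8 = 119.60 mGal
Δg_SB(B) = 982428.89 − 982450.20 + 0.3086×578.7 − 0.04193×3.09×578.7 = 82.30 mGal
Difference = 82.30 − (119.60) = -37.30 mGal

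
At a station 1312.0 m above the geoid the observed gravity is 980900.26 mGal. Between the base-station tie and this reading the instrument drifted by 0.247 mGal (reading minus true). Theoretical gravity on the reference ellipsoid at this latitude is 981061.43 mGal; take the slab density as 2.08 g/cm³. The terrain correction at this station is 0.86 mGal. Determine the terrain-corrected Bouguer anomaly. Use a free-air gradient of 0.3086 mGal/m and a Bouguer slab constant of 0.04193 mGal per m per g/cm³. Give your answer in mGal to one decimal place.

129.9

Drift-corrected reading = 980900.26 − (0.247) = 980900.013 mGal
Free-air correction = 0.3086 × 1312.0 = 404.88 mGal
Free-air anomaly = 980900.013 − 981061.43 + (404.88) = 243.463 mGal
Bouguer slab correction = 0.04193 × 2.08 × 1312.0 = 114.43 mGal
Simple Bouguer anomaly = 243.463 − (114.43) = 129.033 mGal
Complete Bouguer anomaly = 129.033 + 0.86 = 129.893 mGal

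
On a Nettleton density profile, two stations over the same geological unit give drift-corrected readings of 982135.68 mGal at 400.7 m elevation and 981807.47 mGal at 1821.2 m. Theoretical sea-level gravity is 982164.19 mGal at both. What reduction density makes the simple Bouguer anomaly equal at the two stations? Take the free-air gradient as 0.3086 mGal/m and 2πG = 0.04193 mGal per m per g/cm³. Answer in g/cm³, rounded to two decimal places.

Δg_obs = 981807.47 − 982135.68 = -328.21 mGal over Δh = 1821.2 − 400.7 = 1420.5 m
Equal Bouguer anomalies ⇒ Δg_obs + (0.3086 − 0.04193ρ)·Δh = 0
0.3086 − 0.04193ρ = −Δg_obs/Δh = 0.23105
ρ = (0.3086 − 0.23105) / 0.04193 = 1.85 g/cm³

1.85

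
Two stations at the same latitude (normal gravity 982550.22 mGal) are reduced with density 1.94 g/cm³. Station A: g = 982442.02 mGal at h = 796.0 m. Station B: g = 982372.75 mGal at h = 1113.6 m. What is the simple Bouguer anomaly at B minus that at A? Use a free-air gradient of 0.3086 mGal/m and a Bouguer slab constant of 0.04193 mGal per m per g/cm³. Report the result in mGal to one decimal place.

Δg_SB(A) = 982442.02 − 982550.22 + 0.3086×796.0 − 0.04193×1.94×796.0 = 72.70 mGal
Δg_SB(B) = 982372.75 − 982550.22 + 0.3086×1113.6 − 0.04193×1.94×1113.6 = 75.60 mGal
Difference = 75.60 − (72.70) = 2.90 mGal

2.9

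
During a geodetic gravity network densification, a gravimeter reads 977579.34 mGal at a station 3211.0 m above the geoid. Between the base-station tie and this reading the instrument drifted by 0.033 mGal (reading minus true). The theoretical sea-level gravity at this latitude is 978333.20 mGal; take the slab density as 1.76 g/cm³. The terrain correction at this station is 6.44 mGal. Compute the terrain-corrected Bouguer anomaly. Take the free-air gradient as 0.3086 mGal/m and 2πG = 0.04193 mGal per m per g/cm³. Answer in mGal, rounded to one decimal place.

Drift-corrected reading = 977579.34 − (0.033) = 977579.307 mGal
Free-air correction = 0.3086 × 3211.0 = 990.91 mGal
Free-air anomaly = 977579.307 − 978333.20 + (990.91) = 237.017 mGal
Bouguer slab correction = 0.04193 × 1.76 × 3211.0 = 236.96 mGal
Simple Bouguer anomaly = 237.017 − (236.96) = 0.057 mGal
Complete Bouguer anomaly = 0.057 + 6.44 = 6.497 mGal

6.5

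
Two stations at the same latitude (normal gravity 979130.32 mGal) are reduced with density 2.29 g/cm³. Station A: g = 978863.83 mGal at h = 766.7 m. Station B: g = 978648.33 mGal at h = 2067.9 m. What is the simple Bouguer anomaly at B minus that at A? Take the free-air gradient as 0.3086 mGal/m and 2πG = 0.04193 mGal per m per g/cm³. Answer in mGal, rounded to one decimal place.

Δg_SB(A) = 978863.83 − 979130.32 + 0.3086×766.7 − 0.04193×2.29×766.7 = -103.50 mGal
Δg_SB(B) = 978648.33 − 979130.32 + 0.3086×2067.9 − 0.04193×2.29×2067.9 = -42.40 mGal
Difference = -42.40 − (-103.50) = 61.10 mGal

61.1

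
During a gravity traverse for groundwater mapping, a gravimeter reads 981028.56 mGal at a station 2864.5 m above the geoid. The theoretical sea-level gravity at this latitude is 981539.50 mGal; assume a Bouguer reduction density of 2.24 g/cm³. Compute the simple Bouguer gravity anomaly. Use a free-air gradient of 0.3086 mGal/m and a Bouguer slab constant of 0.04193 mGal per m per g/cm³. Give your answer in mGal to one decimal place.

104.0

Free-air correction = 0.3086 × 2864.5 = 883.98 mGal
Free-air anomaly = 981028.56 − 981539.50 + (883.98) = 373.04 mGal
Bouguer slab correction = 0.04193 × 2.24 × 2864.5 = 269.04 mGal
Simple Bouguer anomaly = 373.04 − (269.04) = 104.00 mGal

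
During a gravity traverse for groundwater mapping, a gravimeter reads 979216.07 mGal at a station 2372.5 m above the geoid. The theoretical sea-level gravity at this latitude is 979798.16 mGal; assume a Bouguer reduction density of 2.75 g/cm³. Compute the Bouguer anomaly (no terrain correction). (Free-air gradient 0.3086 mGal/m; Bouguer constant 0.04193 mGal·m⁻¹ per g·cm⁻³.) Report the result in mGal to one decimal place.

-123.5

Free-air correction = 0.3086 × 2372.5 = 732.15 mGal
Free-air anomaly = 979216.07 − 979798.16 + (732.15) = 150.06 mGal
Bouguer slab correction = 0.04193 × 2.75 × 2372.5 = 273.57 mGal
Simple Bouguer anomaly = 150.06 − (273.57) = -123.51 mGal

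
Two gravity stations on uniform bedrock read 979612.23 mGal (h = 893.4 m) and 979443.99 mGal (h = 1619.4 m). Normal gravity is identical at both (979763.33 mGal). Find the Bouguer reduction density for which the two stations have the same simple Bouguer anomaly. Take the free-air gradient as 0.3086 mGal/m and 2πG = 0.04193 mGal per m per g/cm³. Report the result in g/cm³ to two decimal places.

Δg_obs = 979443.99 − 979612.23 = -168.24 mGal over Δh = 1619.4 − 893.4 = 726.0 m
Equal Bouguer anomalies ⇒ Δg_obs + (0.3086 − 0.04193ρ)·Δh = 0
0.3086 − 0.04193ρ = −Δg_obs/Δh = 0.23174
ρ = (0.3086 − 0.23174) / 0.04193 = 1.83 g/cm³

1.83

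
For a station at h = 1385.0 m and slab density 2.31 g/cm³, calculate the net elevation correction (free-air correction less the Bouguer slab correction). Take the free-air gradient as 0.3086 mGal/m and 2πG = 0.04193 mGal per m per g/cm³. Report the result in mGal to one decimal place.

293.3

Combined gradient = 0.3086 − 0.04193 × 2.31 = 0.2117417 mGal/m
Combined elevation correction = 0.2117417 × 1385.0 = 293.3 mGal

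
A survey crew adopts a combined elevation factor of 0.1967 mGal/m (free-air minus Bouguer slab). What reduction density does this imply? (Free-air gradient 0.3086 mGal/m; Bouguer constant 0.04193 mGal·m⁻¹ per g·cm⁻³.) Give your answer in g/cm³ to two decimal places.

2.67

0.1967 = 0.3086 − 0.04193 × ρ
ρ = (0.3086 − 0.1967) / 0.04193 = 2.67 g/cm³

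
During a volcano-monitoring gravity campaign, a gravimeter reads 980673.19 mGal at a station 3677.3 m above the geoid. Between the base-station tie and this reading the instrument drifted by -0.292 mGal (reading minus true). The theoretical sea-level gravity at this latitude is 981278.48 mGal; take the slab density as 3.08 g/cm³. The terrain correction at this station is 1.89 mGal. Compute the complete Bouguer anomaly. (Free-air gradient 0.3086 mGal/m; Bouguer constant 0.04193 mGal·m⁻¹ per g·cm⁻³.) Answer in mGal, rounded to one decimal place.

56.8

Drift-corrected reading = 980673.19 − (-0.292) = 980673.482 mGal
Free-air correction = 0.3086 × 3677.3 = 1134.81 mGal
Free-air anomaly = 980673.482 − 981278.48 + (1134.81) = 529.812 mGal
Bouguer slab correction = 0.04193 × 3.08 × 3677.3 = 474.90 mGal
Simple Bouguer anomaly = 529.812 − (474.90) = 54.912 mGal
Complete Bouguer anomaly = 54.912 + 1.89 = 56.802 mGal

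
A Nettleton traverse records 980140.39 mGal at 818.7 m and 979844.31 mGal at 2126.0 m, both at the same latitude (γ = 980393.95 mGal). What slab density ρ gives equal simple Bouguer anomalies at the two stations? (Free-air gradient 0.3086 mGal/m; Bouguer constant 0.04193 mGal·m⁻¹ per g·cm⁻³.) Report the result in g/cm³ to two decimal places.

1.96

Δg_obs = 979844.31 − 980140.39 = -296.08 mGal over Δh = 2126.0 − 818.7 = 1307.3 m
Equal Bouguer anomalies ⇒ Δg_obs + (0.3086 − 0.04193ρ)·Δh = 0
0.3086 − 0.04193ρ = −Δg_obs/Δh = 0.22648
ρ = (0.3086 − 0.22648) / 0.04193 = 1.96 g/cm³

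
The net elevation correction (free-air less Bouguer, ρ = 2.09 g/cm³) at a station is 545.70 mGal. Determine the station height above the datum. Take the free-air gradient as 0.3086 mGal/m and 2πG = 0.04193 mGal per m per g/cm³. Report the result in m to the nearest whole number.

2470

Combined gradient = 0.3086 − 0.04193 × 2.09 = 0.2209663 mGal/m
h = 545.70 / 0.2209663 = 2469.61 m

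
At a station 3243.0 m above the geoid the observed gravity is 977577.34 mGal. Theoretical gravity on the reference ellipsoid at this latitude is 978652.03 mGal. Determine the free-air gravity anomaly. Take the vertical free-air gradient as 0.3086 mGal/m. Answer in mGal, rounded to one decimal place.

Free-air correction = 0.3086 × 3243.0 = 1000.79 mGal
Free-air anomaly = 977577.34 − 978652.03 + (1000.79) = -73.90 mGal

-73.9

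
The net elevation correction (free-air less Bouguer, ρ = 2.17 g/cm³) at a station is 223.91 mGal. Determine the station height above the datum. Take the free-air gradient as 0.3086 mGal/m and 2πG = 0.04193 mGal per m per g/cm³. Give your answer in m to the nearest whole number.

1029

Combined gradient = 0.3086 − 0.04193 × 2.17 = 0.2176119 mGal/m
h = 223.91 / 0.2176119 = 1028.94 m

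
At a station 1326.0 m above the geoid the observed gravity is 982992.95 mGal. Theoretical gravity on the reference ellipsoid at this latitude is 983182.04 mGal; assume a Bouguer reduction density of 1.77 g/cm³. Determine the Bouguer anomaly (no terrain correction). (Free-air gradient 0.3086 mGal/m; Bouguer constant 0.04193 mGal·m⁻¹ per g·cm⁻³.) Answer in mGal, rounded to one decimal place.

121.7

Free-air correction = 0.3086 × 1326.0 = 409.20 mGal
Free-air anomaly = 982992.95 − 983182.04 + (409.20) = 220.11 mGal
Bouguer slab correction = 0.04193 × 1.77 × 1326.0 = 98.41 mGal
Simple Bouguer anomaly = 220.11 − (98.41) = 121.70 mGal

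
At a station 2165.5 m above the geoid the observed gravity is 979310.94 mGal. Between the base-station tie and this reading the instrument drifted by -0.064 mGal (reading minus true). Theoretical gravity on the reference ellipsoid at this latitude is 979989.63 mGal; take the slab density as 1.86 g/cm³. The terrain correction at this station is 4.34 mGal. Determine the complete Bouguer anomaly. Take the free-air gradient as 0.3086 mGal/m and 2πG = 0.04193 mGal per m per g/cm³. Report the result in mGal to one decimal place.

-174.9

Drift-corrected reading = 979310.94 − (-0.064) = 979311.004 mGal
Free-air correction = 0.3086 × 2165.5 = 668.27 mGal
Free-air anomaly = 979311.004 − 979989.63 + (668.27) = -10.356 mGal
Bouguer slab correction = 0.04193 × 1.86 × 2165.5 = 168.89 mGal
Simple Bouguer anomaly = -10.356 − (168.89) = -179.246 mGal
Complete Bouguer anomaly = -179.246 + 4.34 = -174.906 mGal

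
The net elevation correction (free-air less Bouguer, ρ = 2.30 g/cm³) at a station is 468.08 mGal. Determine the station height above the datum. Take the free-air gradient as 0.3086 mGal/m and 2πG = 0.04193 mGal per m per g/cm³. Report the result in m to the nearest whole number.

Combined gradient = 0.3086 − 0.04193 × 2.30 = 0.2121610 mGal/m
h = 468.08 / 0.2121610 = 2206.25 m

2206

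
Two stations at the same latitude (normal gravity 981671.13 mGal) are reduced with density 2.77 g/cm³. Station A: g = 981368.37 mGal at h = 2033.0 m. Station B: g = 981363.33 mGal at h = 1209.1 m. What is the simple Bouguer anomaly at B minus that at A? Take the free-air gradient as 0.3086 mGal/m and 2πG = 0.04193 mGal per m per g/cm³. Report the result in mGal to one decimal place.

Δg_SB(A) = 981368.37 − 981671.13 + 0.3086×2033.0 − 0.04193×2.77×2033.0 = 88.50 mGal
Δg_SB(B) = 981363.33 − 981671.13 + 0.3086×1209.1 − 0.04193×2.77×1209.1 = -75.10 mGal
Difference = -75.10 − (88.50) = -163.60 mGal

-163.6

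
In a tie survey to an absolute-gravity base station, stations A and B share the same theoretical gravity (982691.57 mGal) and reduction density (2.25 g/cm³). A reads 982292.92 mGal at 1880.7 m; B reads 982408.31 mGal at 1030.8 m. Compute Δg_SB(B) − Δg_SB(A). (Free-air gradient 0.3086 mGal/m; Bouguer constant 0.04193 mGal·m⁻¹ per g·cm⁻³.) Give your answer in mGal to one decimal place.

-66.7

Δg_SB(A) = 982292.92 − 982691.57 + 0.3086×1880.7 − 0.04193×2.25×1880.7 = 4.30 mGal
Δg_SB(B) = 982408.31 − 982691.57 + 0.3086×1030.8 − 0.04193×2.25×1030.8 = -62.40 mGal
Difference = -62.40 − (4.30) = -66.70 mGal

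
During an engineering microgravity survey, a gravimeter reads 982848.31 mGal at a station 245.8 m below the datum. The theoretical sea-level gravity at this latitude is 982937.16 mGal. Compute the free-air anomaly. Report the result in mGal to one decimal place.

Free-air correction = 0.3086 × -245.8 = -75.85 mGal
Free-air anomaly = 982848.31 − 982937.16 + (-75.85) = -164.70 mGal

-164.7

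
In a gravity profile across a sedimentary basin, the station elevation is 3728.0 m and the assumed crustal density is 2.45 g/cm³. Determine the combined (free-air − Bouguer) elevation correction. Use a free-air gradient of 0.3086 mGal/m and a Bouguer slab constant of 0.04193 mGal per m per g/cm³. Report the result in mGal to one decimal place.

767.5

Combined gradient = 0.3086 − 0.04193 × 2.45 = 0.2058715 mGal/m
Combined elevation correction = 0.2058715 × 3728.0 = 767.5 mGal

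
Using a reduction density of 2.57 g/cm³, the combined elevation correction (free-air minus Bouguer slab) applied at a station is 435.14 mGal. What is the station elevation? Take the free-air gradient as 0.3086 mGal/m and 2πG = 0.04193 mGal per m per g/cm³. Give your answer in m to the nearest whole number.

Combined gradient = 0.3086 − 0.04193 × 2.57 = 0.2008399 mGal/m
h = 435.14 / 0.2008399 = 2166.60 m

2167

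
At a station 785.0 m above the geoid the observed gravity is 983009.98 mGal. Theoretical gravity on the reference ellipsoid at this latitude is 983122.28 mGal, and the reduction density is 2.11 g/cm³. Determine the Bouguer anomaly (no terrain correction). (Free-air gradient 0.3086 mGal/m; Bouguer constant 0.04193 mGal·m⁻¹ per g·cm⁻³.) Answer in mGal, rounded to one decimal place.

60.5

Free-air correction = 0.3086 × 785.0 = 242.25 mGal
Free-air anomaly = 983009.98 − 983122.28 + (242.25) = 129.95 mGal
Bouguer slab correction = 0.04193 × 2.11 × 785.0 = 69.45 mGal
Simple Bouguer anomaly = 129.95 − (69.45) = 60.50 mGal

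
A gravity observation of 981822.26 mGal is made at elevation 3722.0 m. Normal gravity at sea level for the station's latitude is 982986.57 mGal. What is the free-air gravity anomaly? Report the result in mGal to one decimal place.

-15.7

Free-air correction = 0.3086 × 3722.0 = 1148.61 mGal
Free-air anomaly = 981822.26 − 982986.57 + (1148.61) = -15.70 mGal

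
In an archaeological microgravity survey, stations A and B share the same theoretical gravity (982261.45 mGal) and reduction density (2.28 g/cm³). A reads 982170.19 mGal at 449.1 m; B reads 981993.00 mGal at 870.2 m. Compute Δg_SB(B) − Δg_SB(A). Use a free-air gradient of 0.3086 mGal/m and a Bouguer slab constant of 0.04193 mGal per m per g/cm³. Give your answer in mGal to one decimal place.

-87.5

Δg_SB(A) = 982170.19 − 982261.45 + 0.3086×449.1 − 0.04193×2.28×449.1 = 4.40 mGal
Δg_SB(B) = 981993.00 − 982261.45 + 0.3086×870.2 − 0.04193×2.28×870.2 = -83.10 mGal
Difference = -83.10 − (4.40) = -87.50 mGal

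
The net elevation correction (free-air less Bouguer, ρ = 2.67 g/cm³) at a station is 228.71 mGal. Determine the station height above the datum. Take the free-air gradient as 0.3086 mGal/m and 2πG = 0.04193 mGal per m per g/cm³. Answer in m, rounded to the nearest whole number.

Combined gradient = 0.3086 − 0.04193 × 2.67 = 0.1966469 mGal/m
h = 228.71 / 0.1966469 = 1163.05 m

1163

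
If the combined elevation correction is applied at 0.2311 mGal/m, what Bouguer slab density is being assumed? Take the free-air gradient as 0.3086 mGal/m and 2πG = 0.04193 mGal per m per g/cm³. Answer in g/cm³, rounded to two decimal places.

0.2311 = 0.3086 − 0.04193 × ρ
ρ = (0.3086 − 0.2311) / 0.04193 = 1.85 g/cm³

1.85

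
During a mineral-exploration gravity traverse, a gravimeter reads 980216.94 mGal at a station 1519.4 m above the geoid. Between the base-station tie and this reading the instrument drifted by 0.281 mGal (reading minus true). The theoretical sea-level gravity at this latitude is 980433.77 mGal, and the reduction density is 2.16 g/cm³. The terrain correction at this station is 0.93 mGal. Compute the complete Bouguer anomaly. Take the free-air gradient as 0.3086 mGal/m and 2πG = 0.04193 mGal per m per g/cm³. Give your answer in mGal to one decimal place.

115.1

Drift-corrected reading = 980216.94 − (0.281) = 980216.659 mGal
Free-air correction = 0.3086 × 1519.4 = 468.89 mGal
Free-air anomaly = 980216.659 − 980433.77 + (468.89) = 251.779 mGal
Bouguer slab correction = 0.04193 × 2.16 × 1519.4 = 137.61 mGal
Simple Bouguer anomaly = 251.779 − (137.61) = 114.169 mGal
Complete Bouguer anomaly = 114.169 + 0.93 = 115.099 mGal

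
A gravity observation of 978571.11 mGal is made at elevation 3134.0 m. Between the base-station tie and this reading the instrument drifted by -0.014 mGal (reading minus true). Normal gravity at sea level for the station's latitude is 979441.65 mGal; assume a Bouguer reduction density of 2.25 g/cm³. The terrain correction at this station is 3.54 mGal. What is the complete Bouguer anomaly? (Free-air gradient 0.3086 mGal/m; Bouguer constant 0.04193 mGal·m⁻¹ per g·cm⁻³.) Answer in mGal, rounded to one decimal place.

Drift-corrected reading = 978571.11 − (-0.014) = 978571.124 mGal
Free-air correction = 0.3086 × 3134.0 = 967.15 mGal
Free-air anomaly = 978571.124 − 979441.65 + (967.15) = 96.624 mGal
Bouguer slab correction = 0.04193 × 2.25 × 3134.0 = 295.67 mGal
Simple Bouguer anomaly = 96.624 − (295.67) = -199.046 mGal
Complete Bouguer anomaly = -199.046 + 3.54 = -195.506 mGal

-195.5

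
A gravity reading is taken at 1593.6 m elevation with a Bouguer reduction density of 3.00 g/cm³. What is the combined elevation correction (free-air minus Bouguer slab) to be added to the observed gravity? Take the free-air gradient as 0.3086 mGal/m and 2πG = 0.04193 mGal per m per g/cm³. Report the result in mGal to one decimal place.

Combined gradient = 0.3086 − 0.04193 × 3.00 = 0.1828100 mGal/m
Combined elevation correction = 0.1828100 × 1593.6 = 291.3 mGal

291.3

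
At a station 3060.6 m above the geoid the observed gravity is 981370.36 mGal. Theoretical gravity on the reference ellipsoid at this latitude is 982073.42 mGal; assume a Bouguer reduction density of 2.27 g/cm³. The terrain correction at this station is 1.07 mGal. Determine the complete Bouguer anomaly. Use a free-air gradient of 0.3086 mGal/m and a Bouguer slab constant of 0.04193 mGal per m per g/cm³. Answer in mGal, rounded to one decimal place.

-48.8

Free-air correction = 0.3086 × 3060.6 = 944.50 mGal
Free-air anomaly = 981370.36 − 982073.42 + (944.50) = 241.44 mGal
Bouguer slab correction = 0.04193 × 2.27 × 3060.6 = 291.31 mGal
Simple Bouguer anomaly = 241.44 − (291.31) = -49.87 mGal
Complete Bouguer anomaly = -49.87 + 1.07 = -48.80 mGal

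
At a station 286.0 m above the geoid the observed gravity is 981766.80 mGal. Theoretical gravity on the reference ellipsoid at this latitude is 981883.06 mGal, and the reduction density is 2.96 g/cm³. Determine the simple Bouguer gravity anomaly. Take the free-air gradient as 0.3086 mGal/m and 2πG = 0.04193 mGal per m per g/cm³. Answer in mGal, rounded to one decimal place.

Free-air correction = 0.3086 × 286.0 = 88.26 mGal
Free-air anomaly = 981766.80 − 981883.06 + (88.26) = -28.00 mGal
Bouguer slab correction = 0.04193 × 2.96 × 286.0 = 35.50 mGal
Simple Bouguer anomaly = -28.00 − (35.50) = -63.50 mGal

-63.5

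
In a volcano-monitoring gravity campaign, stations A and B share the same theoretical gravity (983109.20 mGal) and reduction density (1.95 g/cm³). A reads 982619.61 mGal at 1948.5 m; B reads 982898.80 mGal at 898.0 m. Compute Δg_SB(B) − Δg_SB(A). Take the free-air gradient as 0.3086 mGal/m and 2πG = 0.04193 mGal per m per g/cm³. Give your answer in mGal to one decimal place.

Δg_SB(A) = 982619.61 − 983109.20 + 0.3086×1948.5 − 0.04193×1.95×1948.5 = -47.60 mGal
Δg_SB(B) = 982898.80 − 983109.20 + 0.3086×898.0 − 0.04193×1.95×898.0 = -6.70 mGal
Difference = -6.70 − (-47.60) = 40.90 mGal

40.9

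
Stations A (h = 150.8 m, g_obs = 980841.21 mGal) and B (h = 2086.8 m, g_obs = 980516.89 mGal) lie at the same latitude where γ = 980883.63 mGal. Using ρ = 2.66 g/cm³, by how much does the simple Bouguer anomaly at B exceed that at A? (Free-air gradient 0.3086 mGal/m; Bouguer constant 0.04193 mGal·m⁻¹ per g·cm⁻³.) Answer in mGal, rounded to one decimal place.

Δg_SB(A) = 980841.21 − 980883.63 + 0.3086×150.8 − 0.04193×2.66×150.8 = -12.70 mGal
Δg_SB(B) = 980516.89 − 980883.63 + 0.3086×2086.8 − 0.04193×2.66×2086.8 = 44.50 mGal
Difference = 44.50 − (-12.70) = 57.20 mGal

57.2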